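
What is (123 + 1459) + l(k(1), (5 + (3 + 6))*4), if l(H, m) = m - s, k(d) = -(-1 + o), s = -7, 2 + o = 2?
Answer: 1645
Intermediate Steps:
o = 0 (o = -2 + 2 = 0)
k(d) = 1 (k(d) = -(-1 + 0) = -1*(-1) = 1)
l(H, m) = 7 + m (l(H, m) = m - 1*(-7) = m + 7 = 7 + m)
(123 + 1459) + l(k(1), (5 + (3 + 6))*4) = (123 + 1459) + (7 + (5 + (3 + 6))*4) = 1582 + (7 + (5 + 9)*4) = 1582 + (7 + 14*4) = 1582 + (7 + 56) = 1582 + 63 = 1645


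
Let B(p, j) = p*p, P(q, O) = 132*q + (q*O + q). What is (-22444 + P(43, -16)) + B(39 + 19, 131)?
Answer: -14049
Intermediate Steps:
P(q, O) = 133*q + O*q (P(q, O) = 132*q + (O*q + q) = 132*q + (q + O*q) = 133*q + O*q)
B(p, j) = p**2
(-22444 + P(43, -16)) + B(39 + 19, 131) = (-22444 + 43*(133 - 16)) + (39 + 19)**2 = (-22444 + 43*117) + 58**2 = (-22444 + 5031) + 3364 = -17413 + 3364 = -14049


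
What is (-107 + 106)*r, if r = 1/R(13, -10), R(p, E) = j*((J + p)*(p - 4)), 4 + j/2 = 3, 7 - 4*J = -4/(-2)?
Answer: 2/513 ≈ 0.0038986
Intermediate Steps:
J = 5/4 (J = 7/4 - (-1)/(-2) = 7/4 - (-1)*(-1)/2 = 7/4 - 1/4*2 = 7/4 - 1/2 = 5/4 ≈ 1.2500)
j = -2 (j = -8 + 2*3 = -8 + 6 = -2)
R(p, E) = -2*(-4 + p)*(5/4 + p) (R(p, E) = -2*(5/4 + p)*(p - 4) = -2*(5/4 + p)*(-4 + p) = -2*(-4 + p)*(5/4 + p))
r = -2/513 (r = 1/(10 - 2*13**2 + (11/2)*13) = 1/(10 - 2*169 + 143/2) = 1/(10 - 338 + 143/2) = 1/(-513/2) = -2/513 ≈ -0.0038986)
(-107 + 106)*r = (-107 + 106)*(-2/513) = -1*(-2/513) = 2/513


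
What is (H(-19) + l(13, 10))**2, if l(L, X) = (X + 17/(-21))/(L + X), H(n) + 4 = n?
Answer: 119159056/233289 ≈ 510.78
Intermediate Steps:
H(n) = -4 + n
l(L, X) = (-17/21 + X)/(L + X) (l(L, X) = (X + 17*(-1/21))/(L + X) = (X - 17/21)/(L + X) = (-17/21 + X)/(L + X))
(H(-19) + l(13, 10))**2 = ((-4 - 19) + (-17/21 + 10)/(13 + 10))**2 = (-23 + (193/21)/23)**2 = (-23 + (1/23)*(193/21))**2 = (-23 + 193/483)**2 = (-10916/483)**2 = 119159056/233289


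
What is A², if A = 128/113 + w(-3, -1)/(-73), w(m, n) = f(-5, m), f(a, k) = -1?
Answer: 89434849/68046001 ≈ 1.3143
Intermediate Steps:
w(m, n) = -1
A = 9457/8249 (A = 128/113 - 1/(-73) = 128*(1/113) - 1*(-1/73) = 128/113 + 1/73 = 9457/8249 ≈ 1.1464)
A² = (9457/8249)² = 89434849/68046001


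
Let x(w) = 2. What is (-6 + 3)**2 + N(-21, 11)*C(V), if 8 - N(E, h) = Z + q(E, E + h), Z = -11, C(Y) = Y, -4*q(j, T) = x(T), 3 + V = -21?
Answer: -459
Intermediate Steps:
V = -24 (V = -3 - 21 = -24)
q(j, T) = -1/2 (q(j, T) = -1/4*2 = -1/2)
N(E, h) = 39/2 (N(E, h) = 8 - (-11 - 1/2) = 8 - 1*(-23/2) = 8 + 23/2 = 39/2)
(-6 + 3)**2 + N(-21, 11)*C(V) = (-6 + 3)**2 + (39/2)*(-24) = (-3)**2 - 468 = 9 - 468 = -459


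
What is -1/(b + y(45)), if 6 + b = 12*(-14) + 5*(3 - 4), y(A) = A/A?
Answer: 1/178 ≈ 0.0056180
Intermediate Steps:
y(A) = 1
b = -179 (b = -6 + (12*(-14) + 5*(3 - 4)) = -6 + (-168 + 5*(-1)) = -6 + (-168 - 5) = -6 - 173 = -179)
-1/(b + y(45)) = -1/(-179 + 1) = -1/(-178) = -1*(-1/178) = 1/178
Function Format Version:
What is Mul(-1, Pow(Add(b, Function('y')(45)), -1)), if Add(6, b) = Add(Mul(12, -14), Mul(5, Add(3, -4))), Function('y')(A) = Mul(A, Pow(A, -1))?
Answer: Rational(1, 178) ≈ 0.0056180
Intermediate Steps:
Function('y')(A) = 1
b = -179 (b = Add(-6, Add(Mul(12, -14), Mul(5, Add(3, -4)))) = Add(-6, Add(-168, Mul(5, -1))) = Add(-6, Add(-168, -5)) = Add(-6, -173) = -179)
Mul(-1, Pow(Add(b, Function('y')(45)), -1)) = Mul(-1, Pow(Add(-179, 1), -1)) = Mul(-1, Pow(-178, -1)) = Mul(-1, Rational(-1, 178)) = Rational(1, 178)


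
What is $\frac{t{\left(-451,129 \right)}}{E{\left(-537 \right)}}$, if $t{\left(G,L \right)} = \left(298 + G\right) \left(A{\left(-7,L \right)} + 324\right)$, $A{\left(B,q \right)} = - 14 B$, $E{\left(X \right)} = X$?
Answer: $\frac{21522}{179} \approx 120.23$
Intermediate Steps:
$t{\left(G,L \right)} = 125756 + 422 G$ ($t{\left(G,L \right)} = \left(298 + G\right) \left(\left(-14\right) \left(-7\right) + 324\right) = \left(298 + G\right) \left(98 + 324\right) = \left(298 + G\right) 422 = 125756 + 422 G$)
$\frac{t{\left(-451,129 \right)}}{E{\left(-537 \right)}} = \frac{125756 + 422 \left(-451\right)}{-537} = \left(125756 - 190322\right) \left(- \frac{1}{537}\right) = \left(-64566\right) \left(- \frac{1}{537}\right) = \frac{21522}{179}$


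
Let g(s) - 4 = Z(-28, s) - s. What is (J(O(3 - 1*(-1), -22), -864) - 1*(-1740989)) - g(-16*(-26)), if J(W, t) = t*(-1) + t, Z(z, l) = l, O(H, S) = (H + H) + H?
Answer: 1740985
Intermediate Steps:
O(H, S) = 3*H (O(H, S) = 2*H + H = 3*H)
J(W, t) = 0 (J(W, t) = -t + t = 0)
g(s) = 4 (g(s) = 4 + (s - s) = 4 + 0 = 4)
(J(O(3 - 1*(-1), -22), -864) - 1*(-1740989)) - g(-16*(-26)) = (0 - 1*(-1740989)) - 1*4 = (0 + 1740989) - 4 = 1740989 - 4 = 1740985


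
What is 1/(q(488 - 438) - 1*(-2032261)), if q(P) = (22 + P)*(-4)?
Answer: 1/2031973 ≈ 4.9213e-7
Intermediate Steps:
q(P) = -88 - 4*P
1/(q(488 - 438) - 1*(-2032261)) = 1/((-88 - 4*(488 - 438)) - 1*(-2032261)) = 1/((-88 - 4*50) + 2032261) = 1/((-88 - 200) + 2032261) = 1/(-288 + 2032261) = 1/2031973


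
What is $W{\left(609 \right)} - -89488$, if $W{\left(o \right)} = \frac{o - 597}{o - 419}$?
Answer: $\frac{8501366}{95} \approx 89488.0$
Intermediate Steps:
$W{\left(o \right)} = \frac{-597 + o}{-419 + o}$
$W{\left(609 \right)} - -89488 = \frac{-597 + 609}{-419 + 609} - -89488 = \frac{1}{190} \cdot 12 + 89488 = \frac{6}{95} + 89488 = \frac{8501366}{95}$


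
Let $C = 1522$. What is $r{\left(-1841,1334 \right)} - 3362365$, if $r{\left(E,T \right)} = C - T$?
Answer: $-3362177$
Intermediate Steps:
$r{\left(E,T \right)} = 1522 - T$
$r{\left(-1841,1334 \right)} - 3362365 = \left(1522 - 1334\right) - 3362365 = 188 - 3362365 = -3362177$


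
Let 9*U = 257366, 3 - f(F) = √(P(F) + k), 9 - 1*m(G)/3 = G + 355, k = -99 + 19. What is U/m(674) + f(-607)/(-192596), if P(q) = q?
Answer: -12391936189/1326023460 + I*√687/192596 ≈ -9.3452 + 0.00013609*I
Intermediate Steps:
k = -80
m(G) = -1038 - 3*G (m(G) = 27 - 3*(G + 355) = 27 - 3*(355 + G) = 27 + (-1065 - 3*G) = -1038 - 3*G)
f(F) = 3 - √(-80 + F) (f(F) = 3 - √(F - 80) = 3 - √(-80 + F))
U = 257366/9 (U = (⅑)*257366 = 257366/9 ≈ 28596.)
U/m(674) + f(-607)/(-192596) = 257366/(9*(-1038 - 3*674)) + (3 - √(-80 - 607))/(-192596) = 257366/(9*(-1038 - 2022)) + (3 - √(-687))*(-1/192596) = (257366/9)/(-3060) + (3 - I*√687)*(-1/192596) = (257366/9)*(-1/3060) + (3 - I*√687)*(-1/192596) = -128683/13770 + (-3/192596 + I*√687/192596) = -12391936189/1326023460 + I*√687/192596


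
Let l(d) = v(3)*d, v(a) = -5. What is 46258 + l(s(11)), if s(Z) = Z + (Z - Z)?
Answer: 46203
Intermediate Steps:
s(Z) = Z (s(Z) = Z + 0 = Z)
l(d) = -5*d
46258 + l(s(11)) = 46258 - 5*11 = 46258 - 55 = 46203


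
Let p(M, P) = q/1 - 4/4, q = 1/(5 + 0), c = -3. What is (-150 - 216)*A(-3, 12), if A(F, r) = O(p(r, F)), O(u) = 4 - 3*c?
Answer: -4758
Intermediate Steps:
q = 1/5 ≈ 0.20000
p(M, P) = -4/5 (p(M, P) = (1/5)/1 - 4/4 = (1/5)*1 - 4*1/4 = 1/5 - 1 = -4/5)
O(u) = 13 (O(u) = 4 - 3*(-3) = 4 + 9 = 13)
A(F, r) = 13
(-150 - 216)*A(-3, 12) = (-150 - 216)*13 = -366*13 = -4758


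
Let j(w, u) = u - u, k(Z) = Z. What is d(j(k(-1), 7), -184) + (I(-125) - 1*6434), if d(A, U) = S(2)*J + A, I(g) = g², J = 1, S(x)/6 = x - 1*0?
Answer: 9203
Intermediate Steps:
S(x) = 6*x (S(x) = 6*(x - 1*0) = 6*(x + 0) = 6*x)
j(w, u) = 0
d(A, U) = 12 + A (d(A, U) = (6*2)*1 + A = 12*1 + A = 12 + A)
d(j(k(-1), 7), -184) + (I(-125) - 1*6434) = (12 + 0) + ((-125)² - 1*6434) = 12 + (15625 - 6434) = 12 + 9191 = 9203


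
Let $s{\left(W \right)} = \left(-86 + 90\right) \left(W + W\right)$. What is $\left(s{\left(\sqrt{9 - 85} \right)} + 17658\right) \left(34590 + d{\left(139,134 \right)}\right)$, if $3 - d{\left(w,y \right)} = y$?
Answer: $608477022 + 551344 i \sqrt{19} \approx 6.0848 \cdot 10^{8} + 2.4033 \cdot 10^{6} i$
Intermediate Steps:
$s{\left(W \right)} = 8 W$ ($s{\left(W \right)} = 4 \cdot 2 W = 8 W$)
$d{\left(w,y \right)} = 3 - y$
$\left(s{\left(\sqrt{9 - 85} \right)} + 17658\right) \left(34590 + d{\left(139,134 \right)}\right) = \left(8 \sqrt{9 - 85} + 17658\right) \left(34590 + \left(3 - 134\right)\right) = \left(8 \sqrt{-76} + 17658\right) \left(34590 + \left(3 - 134\right)\right) = \left(8 \cdot 2 i \sqrt{19} + 17658\right) \left(34590 - 131\right) = \left(16 i \sqrt{19} + 17658\right) 34459 = \left(17658 + 16 i \sqrt{19}\right) 34459 = 608477022 + 551344 i \sqrt{19}$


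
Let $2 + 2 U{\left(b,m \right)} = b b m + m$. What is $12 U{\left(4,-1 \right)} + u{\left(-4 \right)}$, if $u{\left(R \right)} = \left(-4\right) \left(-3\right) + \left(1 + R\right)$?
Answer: $-105$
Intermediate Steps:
$U{\left(b,m \right)} = -1 + \frac{m}{2} + \frac{m b^{2}}{2}$ ($U{\left(b,m \right)} = -1 + \frac{b b m + m}{2} = -1 + \frac{b^{2} m + m}{2} = -1 + \frac{m b^{2} + m}{2} = -1 + \frac{m + m b^{2}}{2} = -1 + \left(\frac{m}{2} + \frac{m b^{2}}{2}\right) = -1 + \frac{m}{2} + \frac{m b^{2}}{2}$)
$u{\left(R \right)} = 13 + R$ ($u{\left(R \right)} = 12 + \left(1 + R\right) = 13 + R$)
$12 U{\left(4,-1 \right)} + u{\left(-4 \right)} = 12 \left(-1 + \frac{1}{2} \left(-1\right) + \frac{1}{2} \left(-1\right) 4^{2}\right) + \left(13 - 4\right) = 12 \left(-1 - \frac{1}{2} + \frac{1}{2} \left(-1\right) 16\right) + 9 = 12 \left(-1 - \frac{1}{2} - 8\right) + 9 = 12 \left(- \frac{19}{2}\right) + 9 = -114 + 9 = -105$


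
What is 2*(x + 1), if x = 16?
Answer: 34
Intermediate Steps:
2*(x + 1) = 2*(16 + 1) = 2*17 = 34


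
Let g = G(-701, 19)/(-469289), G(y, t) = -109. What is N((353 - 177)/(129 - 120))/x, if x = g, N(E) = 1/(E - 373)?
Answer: -4223601/346729 ≈ -12.181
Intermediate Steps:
N(E) = 1/(-373 + E)
g = 109/469289 (g = -109/(-469289) = -109*(-1/469289) = 109/469289 ≈ 0.00023227)
x = 109/469289 ≈ 0.00023227
N((353 - 177)/(129 - 120))/x = 1/((-373 + (353 - 177)/(129 - 120))*(109/469289)) = (469289/109)/(-373 + 176/9) = (469289/109)/(-3181/9) = -9/3181*469289/109 = -4223601/346729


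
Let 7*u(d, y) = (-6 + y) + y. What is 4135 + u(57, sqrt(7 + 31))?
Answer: 28939/7 + 2*sqrt(38)/7 ≈ 4135.9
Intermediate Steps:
u(d, y) = -6/7 + 2*y/7 (u(d, y) = ((-6 + y) + y)/7 = (-6 + 2*y)/7 = -6/7 + 2*y/7)
4135 + u(57, sqrt(7 + 31)) = 4135 + (-6/7 + 2*sqrt(7 + 31)/7) = 4135 + (-6/7 + 2*sqrt(38)/7) = 28939/7 + 2*sqrt(38)/7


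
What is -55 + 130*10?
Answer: 1245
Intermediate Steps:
-55 + 130*10 = -55 + 1300 = 1245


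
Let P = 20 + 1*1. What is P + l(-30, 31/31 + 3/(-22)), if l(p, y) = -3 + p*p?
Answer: 918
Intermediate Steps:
l(p, y) = -3 + p**2
P = 21 (P = 20 + 1 = 21)
P + l(-30, 31/31 + 3/(-22)) = 21 + (-3 + (-30)**2) = 21 + (-3 + 900) = 21 + 897 = 918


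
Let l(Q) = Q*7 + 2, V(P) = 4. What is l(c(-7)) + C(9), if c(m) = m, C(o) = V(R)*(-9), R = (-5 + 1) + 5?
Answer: -83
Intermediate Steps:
R = 1 (R = -4 + 5 = 1)
C(o) = -36 (C(o) = 4*(-9) = -36)
l(Q) = 2 + 7*Q (l(Q) = 7*Q + 2 = 2 + 7*Q)
l(c(-7)) + C(9) = (2 + 7*(-7)) - 36 = (2 - 49) - 36 = -47 - 36 = -83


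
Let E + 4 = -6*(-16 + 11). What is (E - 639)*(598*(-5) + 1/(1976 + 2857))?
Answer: 8858260097/4833 ≈ 1.8329e+6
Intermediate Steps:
E = 26 (E = -4 - 6*(-16 + 11) = -4 - 6*(-5) = -4 + 30 = 26)
(E - 639)*(598*(-5) + 1/(1976 + 2857)) = (26 - 639)*(598*(-5) + 1/(1976 + 2857)) = -613*(-2990 + 1/4833) = -613*(-14450669/4833) = 8858260097/4833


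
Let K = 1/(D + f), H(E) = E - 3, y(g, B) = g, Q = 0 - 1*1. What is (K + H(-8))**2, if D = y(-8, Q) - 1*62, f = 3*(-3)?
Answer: 756900/6241 ≈ 121.28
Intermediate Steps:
Q = -1 (Q = 0 - 1 = -1)
f = -9
H(E) = -3 + E
D = -70 (D = -8 - 1*62 = -8 - 62 = -70)
K = -1/79 (K = 1/(-70 - 9) = 1/(-79) = -1/79 ≈ -0.012658)
(K + H(-8))**2 = (-1/79 + (-3 - 8))**2 = (-1/79 - 11)**2 = (-870/79)**2 = 756900/6241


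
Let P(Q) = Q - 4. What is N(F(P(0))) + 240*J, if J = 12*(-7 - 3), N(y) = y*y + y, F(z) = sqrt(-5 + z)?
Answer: -28809 + 3*I ≈ -28809.0 + 3.0*I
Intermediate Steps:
P(Q) = -4 + Q
N(y) = y + y**2 (N(y) = y**2 + y = y + y**2)
J = -120 (J = 12*(-10) = -120)
N(F(P(0))) + 240*J = sqrt(-5 + (-4 + 0))*(1 + sqrt(-5 + (-4 + 0))) + 240*(-120) = sqrt(-5 - 4)*(1 + sqrt(-5 - 4)) - 28800 = sqrt(-9)*(1 + sqrt(-9)) - 28800 = (3*I)*(1 + 3*I) - 28800 = 3*I*(1 + 3*I) - 28800 = -28800 + 3*I*(1 + 3*I)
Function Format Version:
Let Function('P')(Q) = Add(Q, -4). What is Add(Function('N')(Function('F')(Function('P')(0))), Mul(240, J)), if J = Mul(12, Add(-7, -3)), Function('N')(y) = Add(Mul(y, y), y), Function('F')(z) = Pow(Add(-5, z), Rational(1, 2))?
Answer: Add(-28809, Mul(3, I)) ≈ Add(-28809., Mul(3.0000, I))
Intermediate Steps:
Function('P')(Q) = Add(-4, Q)
Function('N')(y) = Add(y, Pow(y, 2)) (Function('N')(y) = Add(Pow(y, 2), y) = Add(y, Pow(y, 2)))
J = -120 (J = Mul(12, -10) = -120)
Add(Function('N')(Function('F')(Function('P')(0))), Mul(240, J)) = Add(Mul(Pow(Add(-5, Add(-4, 0)), Rational(1, 2)), Add(1, Pow(Add(-5, Add(-4, 0)), Rational(1, 2)))), Mul(240, -120)) = Add(Mul(Pow(Add(-5, -4), Rational(1, 2)), Add(1, Pow(Add(-5, -4), Rational(1, 2)))), -28800) = Add(Mul(Pow(-9, Rational(1, 2)), Add(1, Pow(-9, Rational(1, 2)))), -28800) = Add(Mul(Mul(3, I), Add(1, Mul(3, I))), -28800) = Add(Mul(3, I, Add(1, Mul(3, I))), -28800) = Add(-28800, Mul(3, I, Add(1, Mul(3, I))))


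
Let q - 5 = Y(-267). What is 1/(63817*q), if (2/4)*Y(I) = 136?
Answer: 1/17677309 ≈ 5.6570e-8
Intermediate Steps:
Y(I) = 272 (Y(I) = 2*136 = 272)
q = 277 (q = 5 + 272 = 277)
1/(63817*q) = 1/(63817*277) = (1/63817)*(1/277) = 1/17677309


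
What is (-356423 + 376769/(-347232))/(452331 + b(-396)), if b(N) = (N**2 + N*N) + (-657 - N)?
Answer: -123761847905/265876236864 ≈ -0.46549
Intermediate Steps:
b(N) = -657 - N + 2*N**2 (b(N) = (N**2 + N**2) + (-657 - N) = 2*N**2 + (-657 - N) = -657 - N + 2*N**2)
(-356423 + 376769/(-347232))/(452331 + b(-396)) = (-356423 + 376769/(-347232))/(452331 + (-657 - 1*(-396) + 2*(-396)**2)) = (-356423 + 376769*(-1/347232))/(452331 + (-657 + 396 + 2*156816)) = (-356423 - 376769/347232)/(452331 + (-657 + 396 + 313632)) = -123761847905/(347232*(452331 + 313371)) = -123761847905/347232/765702 = -123761847905/347232*1/765702 = -123761847905/265876236864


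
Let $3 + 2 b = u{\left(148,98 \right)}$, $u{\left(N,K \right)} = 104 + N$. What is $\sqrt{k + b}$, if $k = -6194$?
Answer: $\frac{i \sqrt{24278}}{2} \approx 77.907 i$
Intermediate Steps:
$b = \frac{249}{2}$ ($b = - \frac{3}{2} + \frac{104 + 148}{2} = - \frac{3}{2} + \frac{1}{2} \cdot 252 = - \frac{3}{2} + 126 = \frac{249}{2} \approx 124.5$)
$\sqrt{k + b} = \sqrt{-6194 + \frac{249}{2}} = \sqrt{- \frac{12139}{2}} = \frac{i \sqrt{24278}}{2}$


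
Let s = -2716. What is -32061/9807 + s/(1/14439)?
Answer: -128198173843/3269 ≈ -3.9216e+7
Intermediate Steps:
-32061/9807 + s/(1/14439) = -32061/9807 - 2716/(1/14439) = -32061*1/9807 - 2716/1/14439 = -10687/3269 - 2716*14439 = -10687/3269 - 39216324 = -128198173843/3269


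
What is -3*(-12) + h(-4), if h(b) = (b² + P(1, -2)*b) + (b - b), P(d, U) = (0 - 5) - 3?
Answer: 84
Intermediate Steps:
P(d, U) = -8 (P(d, U) = -5 - 3 = -8)
h(b) = b² - 8*b (h(b) = (b² - 8*b) + (b - b) = (b² - 8*b) + 0 = b² - 8*b)
-3*(-12) + h(-4) = -3*(-12) - 4*(-8 - 4) = 36 - 4*(-12) = 36 + 48 = 84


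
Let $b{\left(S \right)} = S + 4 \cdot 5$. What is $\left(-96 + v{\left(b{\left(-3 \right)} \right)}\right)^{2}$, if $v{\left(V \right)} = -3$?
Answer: $9801$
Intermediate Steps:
$b{\left(S \right)} = 20 + S$ ($b{\left(S \right)} = S + 20 = 20 + S$)
$\left(-96 + v{\left(b{\left(-3 \right)} \right)}\right)^{2} = \left(-96 - 3\right)^{2} = \left(-99\right)^{2} = 9801$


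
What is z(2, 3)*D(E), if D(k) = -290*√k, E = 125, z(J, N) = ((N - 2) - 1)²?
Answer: 0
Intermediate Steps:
z(J, N) = (-3 + N)² (z(J, N) = ((-2 + N) - 1)² = (-3 + N)²)
z(2, 3)*D(E) = (-3 + 3)²*(-1450*√5) = 0²*(-1450*√5) = 0*(-1450*√5) = 0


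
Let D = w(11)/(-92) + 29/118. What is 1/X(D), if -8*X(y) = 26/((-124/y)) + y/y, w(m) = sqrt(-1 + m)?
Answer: -429681087936/50939463373 + 1032492448*sqrt(10)/50939463373 ≈ -8.3710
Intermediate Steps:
D = 29/118 - sqrt(10)/92 (D = sqrt(-1 + 11)/(-92) + 29/118 = sqrt(10)*(-1/92) + 29*(1/118) = -sqrt(10)/92 + 29/118 = 29/118 - sqrt(10)/92 ≈ 0.21139)
X(y) = -1/8 + 13*y/496 (X(y) = -(26/((-124/y)) + y/y)/8 = -(26*(-y/124) + 1)/8 = -(-13*y/62 + 1)/8 = -(1 - 13*y/62)/8 = -1/8 + 13*y/496)
1/X(D) = 1/(-1/8 + 13*(29/118 - sqrt(10)/92)/496) = 1/(-1/8 + (377/58528 - 13*sqrt(10)/45632)) = 1/(-6939/58528 - 13*sqrt(10)/45632)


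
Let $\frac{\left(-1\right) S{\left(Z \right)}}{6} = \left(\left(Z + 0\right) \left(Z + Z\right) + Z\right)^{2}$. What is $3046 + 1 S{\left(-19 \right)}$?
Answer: $-2962208$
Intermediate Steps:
$S{\left(Z \right)} = - 6 \left(Z + 2 Z^{2}\right)^{2}$ ($S{\left(Z \right)} = - 6 \left(\left(Z + 0\right) \left(Z + Z\right) + Z\right)^{2} = - 6 \left(Z 2 Z + Z\right)^{2} = - 6 \left(2 Z^{2} + Z\right)^{2} = - 6 \left(Z + 2 Z^{2}\right)^{2}$)
$3046 + 1 S{\left(-19 \right)} = 3046 + 1 \left(- 6 \left(-19\right)^{2} \left(1 + 2 \left(-19\right)\right)^{2}\right) = 3046 + 1 \left(\left(-6\right) 361 \left(1 - 38\right)^{2}\right) = 3046 + 1 \left(\left(-6\right) 361 \left(-37\right)^{2}\right) = 3046 + 1 \left(\left(-6\right) 361 \cdot 1369\right) = 3046 + 1 \left(-2965254\right) = 3046 - 2965254 = -2962208$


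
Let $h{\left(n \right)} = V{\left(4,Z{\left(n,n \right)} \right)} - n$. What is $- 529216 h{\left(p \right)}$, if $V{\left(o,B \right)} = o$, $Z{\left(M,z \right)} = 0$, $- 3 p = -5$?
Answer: $- \frac{3704512}{3} \approx -1.2348 \cdot 10^{6}$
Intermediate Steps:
$p = \frac{5}{3}$ ($p = \left(- \frac{1}{3}\right) \left(-5\right) = \frac{5}{3} \approx 1.6667$)
$h{\left(n \right)} = 4 - n$
$- 529216 h{\left(p \right)} = - 529216 \left(4 - \frac{5}{3}\right) = \left(-529216\right) \frac{7}{3} = - \frac{3704512}{3}$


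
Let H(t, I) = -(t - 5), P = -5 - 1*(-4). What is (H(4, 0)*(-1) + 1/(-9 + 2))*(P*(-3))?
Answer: -24/7 ≈ -3.4286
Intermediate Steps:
P = -1 (P = -5 + 4 = -1)
H(t, I) = 5 - t (H(t, I) = -(-5 + t) = 5 - t)
(H(4, 0)*(-1) + 1/(-9 + 2))*(P*(-3)) = ((5 - 1*4)*(-1) + 1/(-9 + 2))*(-1*(-3)) = ((5 - 4)*(-1) + 1/(-7))*3 = (1*(-1) - 1/7)*3 = (-1 - 1/7)*3 = -8/7*3 = -24/7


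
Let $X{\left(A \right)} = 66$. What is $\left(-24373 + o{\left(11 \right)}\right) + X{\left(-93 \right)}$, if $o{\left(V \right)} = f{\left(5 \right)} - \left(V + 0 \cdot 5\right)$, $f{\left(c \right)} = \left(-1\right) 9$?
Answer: $-24327$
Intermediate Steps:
$f{\left(c \right)} = -9$
$o{\left(V \right)} = -9 - V$ ($o{\left(V \right)} = -9 - \left(V + 0 \cdot 5\right) = -9 - \left(V + 0\right) = -9 - V$)
$\left(-24373 + o{\left(11 \right)}\right) + X{\left(-93 \right)} = \left(-24373 - 20\right) + 66 = -24393 + 66 = -24327$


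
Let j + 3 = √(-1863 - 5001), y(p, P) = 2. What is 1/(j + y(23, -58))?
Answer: -1/6865 - 4*I*√429/6865 ≈ -0.00014567 - 0.012068*I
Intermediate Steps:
j = -3 + 4*I*√429 (j = -3 + √(-1863 - 5001) = -3 + √(-6864) = -3 + 4*I*√429 ≈ -3.0 + 82.849*I)
1/(j + y(23, -58)) = 1/((-3 + 4*I*√429) + 2) = 1/(-1 + 4*I*√429)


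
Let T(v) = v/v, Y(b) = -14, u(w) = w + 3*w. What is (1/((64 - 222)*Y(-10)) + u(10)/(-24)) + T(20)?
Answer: -4421/6636 ≈ -0.66621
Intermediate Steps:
u(w) = 4*w
T(v) = 1
(1/((64 - 222)*Y(-10)) + u(10)/(-24)) + T(20) = (1/((64 - 222)*(-14)) + (4*10)/(-24)) + 1 = (-1/14/(-158) + 40*(-1/24)) + 1 = (-1/158*(-1/14) - 5/3) + 1 = (1/2212 - 5/3) + 1 = -11057/6636 + 1 = -4421/6636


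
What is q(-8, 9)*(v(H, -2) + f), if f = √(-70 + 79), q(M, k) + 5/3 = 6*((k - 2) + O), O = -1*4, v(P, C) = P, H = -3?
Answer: 0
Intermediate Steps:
O = -4
q(M, k) = -113/3 + 6*k (q(M, k) = -5/3 + 6*((k - 2) - 4) = -5/3 + 6*((-2 + k) - 4) = -5/3 + 6*(-6 + k) = -5/3 + (-36 + 6*k) = -113/3 + 6*k)
f = 3 (f = √9 = 3)
q(-8, 9)*(v(H, -2) + f) = (-113/3 + 6*9)*(-3 + 3) = (-113/3 + 54)*0 = (49/3)*0 = 0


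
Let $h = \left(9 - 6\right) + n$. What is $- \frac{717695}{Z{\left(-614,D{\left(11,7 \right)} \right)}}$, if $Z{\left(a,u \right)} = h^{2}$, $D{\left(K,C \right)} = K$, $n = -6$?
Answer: $- \frac{717695}{9} \approx -79744.0$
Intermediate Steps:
$h = -3$ ($h = \left(9 - 6\right) - 6 = 3 - 6 = -3$)
$Z{\left(a,u \right)} = 9$ ($Z{\left(a,u \right)} = \left(-3\right)^{2} = 9$)
$- \frac{717695}{Z{\left(-614,D{\left(11,7 \right)} \right)}} = - \frac{717695}{9}$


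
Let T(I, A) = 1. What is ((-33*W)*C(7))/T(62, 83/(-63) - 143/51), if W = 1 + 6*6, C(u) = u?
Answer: -8547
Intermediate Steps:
W = 37 (W = 1 + 36 = 37)
((-33*W)*C(7))/T(62, 83/(-63) - 143/51) = (-33*37*7)/1 = -1221*7*1 = -8547*1 = -8547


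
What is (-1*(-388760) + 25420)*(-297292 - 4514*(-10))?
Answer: -104436315360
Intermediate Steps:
(-1*(-388760) + 25420)*(-297292 - 4514*(-10)) = (388760 + 25420)*(-297292 + 45140) = 414180*(-252152) = -104436315360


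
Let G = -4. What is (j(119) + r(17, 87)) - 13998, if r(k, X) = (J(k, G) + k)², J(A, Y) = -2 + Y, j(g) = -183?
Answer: -14060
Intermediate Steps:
r(k, X) = (-6 + k)² (r(k, X) = ((-2 - 4) + k)² = (-6 + k)²)
(j(119) + r(17, 87)) - 13998 = (-183 + (-6 + 17)²) - 13998 = (-183 + 11²) - 13998 = (-183 + 121) - 13998 = -62 - 13998 = -14060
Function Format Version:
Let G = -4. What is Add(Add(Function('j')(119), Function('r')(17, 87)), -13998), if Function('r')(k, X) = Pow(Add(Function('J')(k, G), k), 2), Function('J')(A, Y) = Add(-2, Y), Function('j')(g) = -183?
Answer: -14060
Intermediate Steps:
Function('r')(k, X) = Pow(Add(-6, k), 2) (Function('r')(k, X) = Pow(Add(Add(-2, -4), k), 2) = Pow(Add(-6, k), 2))
Add(Add(Function('j')(119), Function('r')(17, 87)), -13998) = Add(Add(-183, Pow(Add(-6, 17), 2)), -13998) = Add(Add(-183, Pow(11, 2)), -13998) = Add(Add(-183, 121), -13998) = Add(-62, -13998) = -14060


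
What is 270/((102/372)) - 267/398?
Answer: 6657981/6766 ≈ 984.04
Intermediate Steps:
270/((102/372)) - 267/398 = 270/((102*(1/372))) - 267*1/398 = 270/(17/62) - 267/398 = 270*(62/17) - 267/398 = 16740/17 - 267/398 = 6657981/6766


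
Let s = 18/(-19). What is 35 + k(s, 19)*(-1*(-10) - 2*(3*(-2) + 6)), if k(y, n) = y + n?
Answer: 4095/19 ≈ 215.53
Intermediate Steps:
s = -18/19 (s = 18*(-1/19) = -18/19 ≈ -0.94737)
k(y, n) = n + y
35 + k(s, 19)*(-1*(-10) - 2*(3*(-2) + 6)) = 35 + (19 - 18/19)*(-1*(-10) - 2*(3*(-2) + 6)) = 35 + 343*(10 - 2*(-6 + 6))/19 = 35 + 343*(10 - 2*0)/19 = 35 + 343*(10 + 0)/19 = 35 + (343/19)*10 = 35 + 3430/19 = 4095/19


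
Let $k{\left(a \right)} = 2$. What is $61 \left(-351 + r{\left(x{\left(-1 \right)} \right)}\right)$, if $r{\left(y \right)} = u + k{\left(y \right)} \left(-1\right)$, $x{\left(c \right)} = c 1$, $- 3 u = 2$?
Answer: $- \frac{64721}{3} \approx -21574.0$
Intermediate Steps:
$u = - \frac{2}{3}$ ($u = \left(- \frac{1}{3}\right) 2 = - \frac{2}{3} \approx -0.66667$)
$x{\left(c \right)} = c$
$r{\left(y \right)} = - \frac{8}{3}$ ($r{\left(y \right)} = - \frac{2}{3} + 2 \left(-1\right) = - \frac{2}{3} - 2 = - \frac{8}{3}$)
$61 \left(-351 + r{\left(x{\left(-1 \right)} \right)}\right) = 61 \left(-351 - \frac{8}{3}\right) = 61 \left(- \frac{1061}{3}\right) = - \frac{64721}{3}$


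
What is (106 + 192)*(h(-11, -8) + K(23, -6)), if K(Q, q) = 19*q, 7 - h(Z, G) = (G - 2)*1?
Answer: -28906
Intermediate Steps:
h(Z, G) = 9 - G (h(Z, G) = 7 - (G - 2) = 7 - (-2 + G) = 7 + (2 - G) = 9 - G)
(106 + 192)*(h(-11, -8) + K(23, -6)) = (106 + 192)*((9 - 1*(-8)) + 19*(-6)) = 298*((9 + 8) - 114) = 298*(17 - 114) = 298*(-97) = -28906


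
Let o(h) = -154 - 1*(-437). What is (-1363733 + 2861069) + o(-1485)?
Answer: 1497619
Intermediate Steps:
o(h) = 283 (o(h) = -154 + 437 = 283)
(-1363733 + 2861069) + o(-1485) = (-1363733 + 2861069) + 283 = 1497336 + 283 = 1497619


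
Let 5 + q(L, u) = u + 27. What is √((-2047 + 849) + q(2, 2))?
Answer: I*√1174 ≈ 34.264*I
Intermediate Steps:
q(L, u) = 22 + u (q(L, u) = -5 + (u + 27) = -5 + (27 + u) = 22 + u)
√((-2047 + 849) + q(2, 2)) = √((-2047 + 849) + (22 + 2)) = √(-1198 + 24) = √(-1174) = I*√1174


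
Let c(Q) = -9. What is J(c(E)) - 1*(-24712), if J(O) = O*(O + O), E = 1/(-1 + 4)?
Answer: 24874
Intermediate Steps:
E = ⅓ (E = 1/3 = ⅓ ≈ 0.33333)
J(O) = 2*O² (J(O) = O*(2*O) = 2*O²)
J(c(E)) - 1*(-24712) = 2*(-9)² - 1*(-24712) = 2*81 + 24712 = 162 + 24712 = 24874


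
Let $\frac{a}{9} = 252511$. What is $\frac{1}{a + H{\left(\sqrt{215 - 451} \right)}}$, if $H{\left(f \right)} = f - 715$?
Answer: $\frac{567971}{1290364227423} - \frac{i \sqrt{59}}{2580728454846} \approx 4.4016 \cdot 10^{-7} - 2.9763 \cdot 10^{-12} i$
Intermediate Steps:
$a = 2272599$ ($a = 9 \cdot 252511 = 2272599$)
$H{\left(f \right)} = -715 + f$
$\frac{1}{a + H{\left(\sqrt{215 - 451} \right)}} = \frac{1}{2272599 - \left(715 - \sqrt{215 - 451}\right)} = \frac{1}{2272599 - \left(715 - \sqrt{-236}\right)} = \frac{1}{2272599 - \left(715 - 2 i \sqrt{59}\right)} = \frac{1}{2271884 + 2 i \sqrt{59}}$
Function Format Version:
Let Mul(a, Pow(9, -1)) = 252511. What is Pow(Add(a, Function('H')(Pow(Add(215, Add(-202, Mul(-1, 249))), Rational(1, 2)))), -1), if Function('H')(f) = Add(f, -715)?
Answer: Add(Rational(567971, 1290364227423), Mul(Rational(-1, 2580728454846), I, Pow(59, Rational(1, 2)))) ≈ Add(4.4016e-7, Mul(-2.9763e-12, I))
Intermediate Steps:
a = 2272599 (a = Mul(9, 252511) = 2272599)
Function('H')(f) = Add(-715, f)
Pow(Add(a, Function('H')(Pow(Add(215, Add(-202, Mul(-1, 249))), Rational(1, 2)))), -1) = Pow(Add(2272599, Add(-715, Pow(Add(215, Add(-202, Mul(-1, 249))), Rational(1, 2)))), -1) = Pow(Add(2272599, Add(-715, Pow(Add(215, Add(-202, -249)), Rational(1, 2)))), -1) = Pow(Add(2272599, Add(-715, Pow(Add(215, -451), Rational(1, 2)))), -1) = Pow(Add(2272599, Add(-715, Pow(-236, Rational(1, 2)))), -1) = Pow(Add(2272599, Add(-715, Mul(2, I, Pow(59, Rational(1, 2))))), -1) = Pow(Add(2271884, Mul(2, I, Pow(59, Rational(1, 2)))), -1)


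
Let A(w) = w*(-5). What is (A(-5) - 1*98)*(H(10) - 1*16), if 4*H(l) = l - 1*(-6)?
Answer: 876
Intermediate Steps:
A(w) = -5*w
H(l) = 3/2 + l/4 (H(l) = (l - 1*(-6))/4 = (l + 6)/4 = (6 + l)/4 = 3/2 + l/4)
(A(-5) - 1*98)*(H(10) - 1*16) = (-5*(-5) - 1*98)*((3/2 + (¼)*10) - 1*16) = (25 - 98)*((3/2 + 5/2) - 16) = -73*(4 - 16) = -73*(-12) = 876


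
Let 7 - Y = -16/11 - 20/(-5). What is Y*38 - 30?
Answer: 1532/11 ≈ 139.27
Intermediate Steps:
Y = 49/11 (Y = 7 - (-16/11 - 20/(-5)) = 7 - (-16*1/11 - 20*(-1/5)) = 7 - (-16/11 + 4) = 7 - 1*28/11 = 7 - 28/11 = 49/11 ≈ 4.4545)
Y*38 - 30 = (49/11)*38 - 30 = 1862/11 - 30 = 1532/11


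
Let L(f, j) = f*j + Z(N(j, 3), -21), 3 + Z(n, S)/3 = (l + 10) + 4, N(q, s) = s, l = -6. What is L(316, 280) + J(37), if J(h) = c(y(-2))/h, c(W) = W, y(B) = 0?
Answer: 88495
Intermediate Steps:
Z(n, S) = 15 (Z(n, S) = -9 + 3*((-6 + 10) + 4) = -9 + 3*(4 + 4) = -9 + 3*8 = -9 + 24 = 15)
J(h) = 0 (J(h) = 0/h = 0)
L(f, j) = 15 + f*j (L(f, j) = f*j + 15 = 15 + f*j)
L(316, 280) + J(37) = (15 + 316*280) + 0 = (15 + 88480) + 0 = 88495 + 0 = 88495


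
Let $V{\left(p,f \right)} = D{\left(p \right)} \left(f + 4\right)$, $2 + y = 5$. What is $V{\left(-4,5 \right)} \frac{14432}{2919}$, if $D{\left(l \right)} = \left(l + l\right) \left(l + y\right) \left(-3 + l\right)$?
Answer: $- \frac{346368}{139} \approx -2491.9$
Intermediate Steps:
$y = 3$ ($y = -2 + 5 = 3$)
$D{\left(l \right)} = 2 l \left(-3 + l\right) \left(3 + l\right)$ ($D{\left(l \right)} = \left(l + l\right) \left(l + 3\right) \left(-3 + l\right) = 2 l \left(3 + l\right) \left(-3 + l\right) = 2 l \left(-3 + l\right) \left(3 + l\right)$)
$V{\left(p,f \right)} = 2 p \left(-9 + p^{2}\right) \left(4 + f\right)$ ($V{\left(p,f \right)} = 2 p \left(-9 + p^{2}\right) \left(f + 4\right) = 2 p \left(-9 + p^{2}\right) \left(4 + f\right)$)
$V{\left(-4,5 \right)} \frac{14432}{2919} = 2 \left(-4\right) \left(-9 + \left(-4\right)^{2}\right) \left(4 + 5\right) \frac{14432}{2919} = 2 \left(-4\right) \left(-9 + 16\right) 9 \cdot 14432 \cdot \frac{1}{2919} = 2 \left(-4\right) 7 \cdot 9 \cdot \frac{14432}{2919} = \left(-504\right) \frac{14432}{2919} = - \frac{346368}{139}$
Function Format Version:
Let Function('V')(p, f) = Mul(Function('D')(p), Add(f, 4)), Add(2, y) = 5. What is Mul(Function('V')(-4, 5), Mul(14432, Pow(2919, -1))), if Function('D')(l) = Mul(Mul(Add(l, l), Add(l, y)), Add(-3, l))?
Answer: Rational(-346368, 139) ≈ -2491.9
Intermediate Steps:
y = 3 (y = Add(-2, 5) = 3)
Function('D')(l) = Mul(2, l, Add(-3, l), Add(3, l)) (Function('D')(l) = Mul(Mul(Add(l, l), Add(l, 3)), Add(-3, l)) = Mul(Mul(Mul(2, l), Add(3, l)), Add(-3, l)) = Mul(Mul(2, l, Add(3, l)), Add(-3, l)) = Mul(2, l, Add(-3, l), Add(3, l)))
Function('V')(p, f) = Mul(2, p, Add(-9, Pow(p, 2)), Add(4, f)) (Function('V')(p, f) = Mul(Mul(2, p, Add(-9, Pow(p, 2))), Add(f, 4)) = Mul(Mul(2, p, Add(-9, Pow(p, 2))), Add(4, f)) = Mul(2, p, Add(-9, Pow(p, 2)), Add(4, f)))
Mul(Function('V')(-4, 5), Mul(14432, Pow(2919, -1))) = Mul(Mul(2, -4, Add(-9, Pow(-4, 2)), Add(4, 5)), Mul(14432, Pow(2919, -1))) = Mul(Mul(2, -4, Add(-9, 16), 9), Mul(14432, Rational(1, 2919))) = Mul(Mul(2, -4, 7, 9), Rational(14432, 2919)) = Mul(-504, Rational(14432, 2919)) = Rational(-346368, 139)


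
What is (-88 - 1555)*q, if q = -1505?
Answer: 2472715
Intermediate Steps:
(-88 - 1555)*q = (-88 - 1555)*(-1505) = -1643*(-1505) = 2472715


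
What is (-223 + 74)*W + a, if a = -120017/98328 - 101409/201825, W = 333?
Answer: -109409552240153/2205005400 ≈ -49619.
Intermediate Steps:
a = -3799308353/2205005400 (a = -120017*1/98328 - 101409*1/201825 = -120017/98328 - 33803/67275 = -3799308353/2205005400 ≈ -1.7230)
(-223 + 74)*W + a = (-223 + 74)*333 - 3799308353/2205005400 = -149*333 - 3799308353/2205005400 = -49617 - 3799308353/2205005400 = -109409552240153/2205005400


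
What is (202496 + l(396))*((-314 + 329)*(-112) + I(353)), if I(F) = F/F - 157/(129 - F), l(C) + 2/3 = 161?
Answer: -76186419297/224 ≈ -3.4012e+8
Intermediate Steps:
l(C) = 481/3 (l(C) = -⅔ + 161 = 481/3)
I(F) = 1 - 157/(129 - F)
(202496 + l(396))*((-314 + 329)*(-112) + I(353)) = (202496 + 481/3)*((-314 + 329)*(-112) + (28 + 353)/(-129 + 353)) = 607969*(15*(-112) + 381/224)/3 = 607969*(-1680 + (1/224)*381)/3 = 607969*(-1680 + 381/224)/3 = (607969/3)*(-375939/224) = -76186419297/224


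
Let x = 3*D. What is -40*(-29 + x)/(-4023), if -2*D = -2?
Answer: -1040/4023 ≈ -0.25851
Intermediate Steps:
D = 1 (D = -1/2*(-2) = 1)
x = 3 (x = 3*1 = 3)
-40*(-29 + x)/(-4023) = -40*(-29 + 3)/(-4023) = -40*(-26)*(-1/4023) = 1040*(-1/4023) = -1040/4023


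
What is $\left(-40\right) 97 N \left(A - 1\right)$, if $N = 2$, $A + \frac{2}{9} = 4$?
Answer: $- \frac{194000}{9} \approx -21556.0$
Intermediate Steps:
$A = \frac{34}{9}$ ($A = - \frac{2}{9} + 4 = \frac{34}{9} \approx 3.7778$)
$\left(-40\right) 97 N \left(A - 1\right) = \left(-40\right) 97 \cdot 2 \left(\frac{34}{9} - 1\right) = - 3880 \cdot 2 \cdot \frac{25}{9} = \left(-3880\right) \frac{50}{9} = - \frac{194000}{9}$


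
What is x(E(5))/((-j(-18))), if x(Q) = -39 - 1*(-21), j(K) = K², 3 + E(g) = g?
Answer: 1/18 ≈ 0.055556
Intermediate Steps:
E(g) = -3 + g
x(Q) = -18 (x(Q) = -39 + 21 = -18)
x(E(5))/((-j(-18))) = -18/((-1*(-18)²)) = -18/((-1*324)) = -18/(-324) = -18*(-1/324) = 1/18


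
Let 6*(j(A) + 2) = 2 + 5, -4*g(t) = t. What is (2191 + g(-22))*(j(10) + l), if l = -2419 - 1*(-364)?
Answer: -54187655/12 ≈ -4.5156e+6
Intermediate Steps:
g(t) = -t/4
l = -2055 (l = -2419 + 364 = -2055)
j(A) = -⅚ (j(A) = -2 + (2 + 5)/6 = -2 + (⅙)*7 = -2 + 7/6 = -⅚)
(2191 + g(-22))*(j(10) + l) = (2191 - ¼*(-22))*(-⅚ - 2055) = (2191 + 11/2)*(-12335/6) = (4393/2)*(-12335/6) = -54187655/12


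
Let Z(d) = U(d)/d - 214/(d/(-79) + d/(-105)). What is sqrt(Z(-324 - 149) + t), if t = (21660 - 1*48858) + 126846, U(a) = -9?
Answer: sqrt(47164769069649)/21758 ≈ 315.64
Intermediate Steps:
t = 99648 (t = (21660 - 48858) + 126846 = -27198 + 126846 = 99648)
Z(d) = 886737/(92*d) (Z(d) = -9/d - 214/(d/(-79) + d/(-105)) = -9/d - 214/(d*(-1/79) + d*(-1/105)) = -9/d - 214/(-d/79 - d/105) = -9/d - 214*(-8295/(184*d)) = -9/d - (-887565)/(92*d) = -9/d + 887565/(92*d) = 886737/(92*d))
sqrt(Z(-324 - 149) + t) = sqrt(886737/(92*(-324 - 149)) + 99648) = sqrt((886737/92)/(-473) + 99648) = sqrt((886737/92)*(-1/473) + 99648) = sqrt(-886737/43516 + 99648) = sqrt(4335395631/43516) = sqrt(47164769069649)/21758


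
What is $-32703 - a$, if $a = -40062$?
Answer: $7359$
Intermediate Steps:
$-32703 - a = -32703 - -40062 = -32703 + 40062 = 7359$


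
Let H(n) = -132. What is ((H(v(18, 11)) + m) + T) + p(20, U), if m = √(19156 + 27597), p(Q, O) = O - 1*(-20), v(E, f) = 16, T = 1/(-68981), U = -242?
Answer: -24419275/68981 + √46753 ≈ -137.78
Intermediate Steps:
T = -1/68981 ≈ -1.4497e-5
p(Q, O) = 20 + O (p(Q, O) = O + 20 = 20 + O)
m = √46753 ≈ 216.22
((H(v(18, 11)) + m) + T) + p(20, U) = ((-132 + √46753) - 1/68981) + (20 - 242) = (-9105493/68981 + √46753) - 222 = -24419275/68981 + √46753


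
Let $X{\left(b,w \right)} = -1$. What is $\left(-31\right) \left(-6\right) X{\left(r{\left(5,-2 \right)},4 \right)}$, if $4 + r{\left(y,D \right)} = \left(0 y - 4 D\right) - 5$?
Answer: $-186$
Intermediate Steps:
$r{\left(y,D \right)} = -9 - 4 D$ ($r{\left(y,D \right)} = -4 + \left(\left(0 y - 4 D\right) - 5\right) = -4 + \left(\left(0 - 4 D\right) - 5\right) = -4 - \left(5 + 4 D\right) = -9 - 4 D$)
$\left(-31\right) \left(-6\right) X{\left(r{\left(5,-2 \right)},4 \right)} = \left(-31\right) \left(-6\right) \left(-1\right) = 186 \left(-1\right) = -186$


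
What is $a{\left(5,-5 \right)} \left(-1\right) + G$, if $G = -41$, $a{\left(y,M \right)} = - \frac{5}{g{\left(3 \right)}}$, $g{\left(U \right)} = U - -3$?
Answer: $- \frac{241}{6} \approx -40.167$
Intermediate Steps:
$g{\left(U \right)} = 3 + U$ ($g{\left(U \right)} = U + 3 = 3 + U$)
$a{\left(y,M \right)} = - \frac{5}{6}$ ($a{\left(y,M \right)} = - \frac{5}{3 + 3} = - \frac{5}{6}$)
$a{\left(5,-5 \right)} \left(-1\right) + G = \left(- \frac{5}{6}\right) \left(-1\right) - 41 = \frac{5}{6} - 41 = - \frac{241}{6}$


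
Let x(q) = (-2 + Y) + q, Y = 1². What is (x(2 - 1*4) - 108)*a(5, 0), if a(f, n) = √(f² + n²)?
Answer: -555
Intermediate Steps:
Y = 1
x(q) = -1 + q (x(q) = (-2 + 1) + q = -1 + q)
(x(2 - 1*4) - 108)*a(5, 0) = ((-1 + (2 - 1*4)) - 108)*√(5² + 0²) = ((-1 + (2 - 4)) - 108)*√(25 + 0) = ((-1 - 2) - 108)*√25 = (-3 - 108)*5 = -111*5 = -555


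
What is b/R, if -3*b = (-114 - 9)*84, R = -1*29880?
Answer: -287/2490 ≈ -0.11526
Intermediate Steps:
R = -29880
b = 3444 (b = -(-114 - 9)*84/3 = -(-41)*84 = -⅓*(-10332) = 3444)
b/R = 3444/(-29880) = 3444*(-1/29880) = -287/2490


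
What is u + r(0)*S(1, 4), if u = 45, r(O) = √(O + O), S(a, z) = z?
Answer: 45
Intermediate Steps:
r(O) = √2*√O (r(O) = √(2*O) = √2*√O)
u + r(0)*S(1, 4) = 45 + (√2*√0)*4 = 45 + (√2*0)*4 = 45 + 0*4 = 45 + 0 = 45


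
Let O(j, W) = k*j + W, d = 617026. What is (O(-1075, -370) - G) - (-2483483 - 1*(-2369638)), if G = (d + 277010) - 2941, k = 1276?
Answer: -2149320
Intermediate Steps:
G = 891095 (G = (617026 + 277010) - 2941 = 894036 - 2941 = 891095)
O(j, W) = W + 1276*j (O(j, W) = 1276*j + W = W + 1276*j)
(O(-1075, -370) - G) - (-2483483 - 1*(-2369638)) = ((-370 + 1276*(-1075)) - 1*891095) - (-2483483 - 1*(-2369638)) = ((-370 - 1371700) - 891095) - (-2483483 + 2369638) = (-1372070 - 891095) - 1*(-113845) = -2263165 + 113845 = -2149320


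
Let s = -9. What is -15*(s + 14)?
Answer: -75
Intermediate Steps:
-15*(s + 14) = -15*(-9 + 14) = -15*5 = -75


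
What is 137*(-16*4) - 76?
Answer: -8844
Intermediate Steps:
137*(-16*4) - 76 = 137*(-4*16) - 76 = 137*(-64) - 76 = -8768 - 76 = -8844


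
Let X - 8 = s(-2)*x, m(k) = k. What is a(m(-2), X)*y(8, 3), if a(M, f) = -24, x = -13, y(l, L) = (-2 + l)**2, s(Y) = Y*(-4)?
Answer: -864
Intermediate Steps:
s(Y) = -4*Y
X = -96 (X = 8 - 4*(-2)*(-13) = 8 + 8*(-13) = 8 - 104 = -96)
a(m(-2), X)*y(8, 3) = -24*(-2 + 8)**2 = -24*6**2 = -24*36 = -864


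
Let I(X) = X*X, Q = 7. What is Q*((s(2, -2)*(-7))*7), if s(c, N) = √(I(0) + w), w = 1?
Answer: -343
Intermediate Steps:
I(X) = X²
s(c, N) = 1 (s(c, N) = √(0² + 1) = √(0 + 1) = √1 = 1)
Q*((s(2, -2)*(-7))*7) = 7*((1*(-7))*7) = 7*(-7*7) = 7*(-49) = -343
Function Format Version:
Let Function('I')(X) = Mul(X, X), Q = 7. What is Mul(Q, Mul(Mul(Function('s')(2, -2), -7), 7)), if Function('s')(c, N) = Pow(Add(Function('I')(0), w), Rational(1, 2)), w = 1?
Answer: -343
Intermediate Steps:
Function('I')(X) = Pow(X, 2)
Function('s')(c, N) = 1 (Function('s')(c, N) = Pow(Add(Pow(0, 2), 1), Rational(1, 2)) = Pow(Add(0, 1), Rational(1, 2)) = Pow(1, Rational(1, 2)) = 1)
Mul(Q, Mul(Mul(Function('s')(2, -2), -7), 7)) = Mul(7, Mul(Mul(1, -7), 7)) = Mul(7, Mul(-7, 7)) = Mul(7, -49) = -343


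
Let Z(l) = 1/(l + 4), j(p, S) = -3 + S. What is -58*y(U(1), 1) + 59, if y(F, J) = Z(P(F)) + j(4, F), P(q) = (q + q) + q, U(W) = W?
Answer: 1167/7 ≈ 166.71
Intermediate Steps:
P(q) = 3*q (P(q) = 2*q + q = 3*q)
Z(l) = 1/(4 + l)
y(F, J) = -3 + F + 1/(4 + 3*F) (y(F, J) = 1/(4 + 3*F) + (-3 + F) = -3 + F + 1/(4 + 3*F))
-58*y(U(1), 1) + 59 = -58*(1 + (-3 + 1)*(4 + 3*1))/(4 + 3*1) + 59 = -58*(1 - 2*(4 + 3))/(4 + 3) + 59 = -58*(1 - 2*7)/7 + 59 = -58*(1 - 14)/7 + 59 = -58*(-13)/7 + 59 = -58*(-13/7) + 59 = 754/7 + 59 = 1167/7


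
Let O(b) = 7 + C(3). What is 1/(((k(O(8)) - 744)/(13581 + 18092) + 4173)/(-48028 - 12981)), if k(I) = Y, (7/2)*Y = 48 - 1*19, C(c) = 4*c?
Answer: -13526366399/925194853 ≈ -14.620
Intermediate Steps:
Y = 58/7 (Y = 2*(48 - 1*19)/7 = 2*(48 - 19)/7 = (2/7)*29 = 58/7 ≈ 8.2857)
O(b) = 19 (O(b) = 7 + 4*3 = 7 + 12 = 19)
k(I) = 58/7
1/(((k(O(8)) - 744)/(13581 + 18092) + 4173)/(-48028 - 12981)) = 1/(((58/7 - 744)/(13581 + 18092) + 4173)/(-48028 - 12981)) = 1/((-5150/7/31673 + 4173)/(-61009)) = 1/((-5150/7*1/31673 + 4173)*(-1/61009)) = 1/((-5150/221711 + 4173)*(-1/61009)) = 1/((925194853/221711)*(-1/61009)) = 1/(-925194853/13526366399) = -13526366399/925194853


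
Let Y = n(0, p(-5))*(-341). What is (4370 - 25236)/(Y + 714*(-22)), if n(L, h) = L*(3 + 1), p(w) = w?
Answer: 10433/7854 ≈ 1.3284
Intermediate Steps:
n(L, h) = 4*L (n(L, h) = L*4 = 4*L)
Y = 0 (Y = (4*0)*(-341) = 0*(-341) = 0)
(4370 - 25236)/(Y + 714*(-22)) = (4370 - 25236)/(0 + 714*(-22)) = -20866/(0 - 15708) = -20866/(-15708) = -20866*(-1/15708) = 10433/7854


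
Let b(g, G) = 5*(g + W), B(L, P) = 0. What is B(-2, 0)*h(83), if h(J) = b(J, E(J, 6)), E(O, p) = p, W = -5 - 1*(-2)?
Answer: 0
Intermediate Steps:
W = -3 (W = -5 + 2 = -3)
b(g, G) = -15 + 5*g (b(g, G) = 5*(g - 3) = 5*(-3 + g) = -15 + 5*g)
h(J) = -15 + 5*J
B(-2, 0)*h(83) = 0*(-15 + 5*83) = 0*(-15 + 415) = 0*400 = 0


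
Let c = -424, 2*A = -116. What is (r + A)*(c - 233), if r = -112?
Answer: 111690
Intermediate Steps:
A = -58 (A = (½)*(-116) = -58)
(r + A)*(c - 233) = (-112 - 58)*(-424 - 233) = -170*(-657) = 111690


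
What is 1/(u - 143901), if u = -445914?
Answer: -1/589815 ≈ -1.6954e-6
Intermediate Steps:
1/(u - 143901) = 1/(-445914 - 143901) = 1/(-589815) = -1/589815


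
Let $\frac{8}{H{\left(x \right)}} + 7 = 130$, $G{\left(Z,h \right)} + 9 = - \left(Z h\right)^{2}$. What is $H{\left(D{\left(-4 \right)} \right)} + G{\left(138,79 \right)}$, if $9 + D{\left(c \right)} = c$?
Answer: $- \frac{14618994391}{123} \approx -1.1885 \cdot 10^{8}$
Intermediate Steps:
$D{\left(c \right)} = -9 + c$
$G{\left(Z,h \right)} = -9 - Z^{2} h^{2}$ ($G{\left(Z,h \right)} = -9 - \left(Z h\right)^{2} = -9 - Z^{2} h^{2}$)
$H{\left(x \right)} = \frac{8}{123}$ ($H{\left(x \right)} = \frac{8}{-7 + 130} = \frac{8}{123}$)
$H{\left(D{\left(-4 \right)} \right)} + G{\left(138,79 \right)} = \frac{8}{123} - \left(9 + 138^{2} \cdot 79^{2}\right) = \frac{8}{123} - \left(9 + 19044 \cdot 6241\right) = \frac{8}{123} - 118853613 = - \frac{14618994391}{123}$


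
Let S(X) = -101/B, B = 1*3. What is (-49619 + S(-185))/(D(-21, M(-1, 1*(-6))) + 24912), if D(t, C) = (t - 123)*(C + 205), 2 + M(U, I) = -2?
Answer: 74479/6048 ≈ 12.315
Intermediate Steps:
B = 3
M(U, I) = -4 (M(U, I) = -2 - 2 = -4)
D(t, C) = (-123 + t)*(205 + C)
S(X) = -101/3
(-49619 + S(-185))/(D(-21, M(-1, 1*(-6))) + 24912) = (-49619 - 101/3)/((-25215 - 123*(-4) + 205*(-21) - 4*(-21)) + 24912) = -148958/(3*((-25215 + 492 - 4305 + 84) + 24912)) = -148958/(3*(-28944 + 24912)) = -148958/3/(-4032) = -148958/3*(-1/4032) = 74479/6048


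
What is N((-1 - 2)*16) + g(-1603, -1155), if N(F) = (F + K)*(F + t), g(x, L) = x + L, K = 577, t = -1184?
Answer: -654486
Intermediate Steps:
g(x, L) = L + x
N(F) = (-1184 + F)*(577 + F) (N(F) = (F + 577)*(F - 1184) = (577 + F)*(-1184 + F) = (-1184 + F)*(577 + F))
N((-1 - 2)*16) + g(-1603, -1155) = (-683168 + ((-1 - 2)*16)**2 - 607*(-1 - 2)*16) + (-1155 - 1603) = (-683168 + (-3*16)**2 - (-1821)*16) - 2758 = (-683168 + (-48)**2 - 607*(-48)) - 2758 = (-683168 + 2304 + 29136) - 2758 = -651728 - 2758 = -654486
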